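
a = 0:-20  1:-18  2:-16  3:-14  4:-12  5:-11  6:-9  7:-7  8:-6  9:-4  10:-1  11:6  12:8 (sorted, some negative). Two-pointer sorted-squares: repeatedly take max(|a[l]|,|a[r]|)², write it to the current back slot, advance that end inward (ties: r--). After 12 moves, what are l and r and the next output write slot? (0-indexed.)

[0,12] |-20|>|8| out[12]=400 → l++
[1,12] |-18|>|8| out[11]=324 → l++
[2,12] |-16|>|8| out[10]=256 → l++
[3,12] |-14|>|8| out[9]=196 → l++
[4,12] |-12|>|8| out[8]=144 → l++
[5,12] |-11|>|8| out[7]=121 → l++
[6,12] |-9|>|8| out[6]=81 → l++
[7,12] |-7|<=|8| out[5]=64 → r--
[7,11] |-7|>|6| out[4]=49 → l++
[8,11] |-6|<=|6| out[3]=36 → r--
[8,10] |-6|>|-1| out[2]=36 → l++
[9,10] |-4|>|-1| out[1]=16 → l++

l=10, r=10, next write slot=0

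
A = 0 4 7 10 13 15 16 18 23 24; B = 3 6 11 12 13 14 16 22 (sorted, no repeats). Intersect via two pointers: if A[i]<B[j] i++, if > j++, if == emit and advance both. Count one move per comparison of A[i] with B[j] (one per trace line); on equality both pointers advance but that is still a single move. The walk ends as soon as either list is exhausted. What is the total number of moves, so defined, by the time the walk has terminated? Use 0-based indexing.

[i=0,j=0] 0<3 → i++
[i=1,j=0] 4>3 → j++
[i=1,j=1] 4<6 → i++
[i=2,j=1] 7>6 → j++
[i=2,j=2] 7<11 → i++
[i=3,j=2] 10<11 → i++
[i=4,j=2] 13>11 → j++
[i=4,j=3] 13>12 → j++
[i=4,j=4] 13==13 emit → i++,j++
[i=5,j=5] 15>14 → j++
[i=5,j=6] 15<16 → i++
[i=6,j=6] 16==16 emit → i++,j++
[i=7,j=7] 18<22 → i++
[i=8,j=7] 23>22 → j++

14 moves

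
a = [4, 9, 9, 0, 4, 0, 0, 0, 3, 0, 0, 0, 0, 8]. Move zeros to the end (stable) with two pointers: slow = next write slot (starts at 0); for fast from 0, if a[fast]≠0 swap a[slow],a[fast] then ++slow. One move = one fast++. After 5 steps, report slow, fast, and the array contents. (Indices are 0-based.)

(s=0,f=0) a[fast]=4≠0 swap→a[0]=4 → slow++,fast++
(s=1,f=1) a[fast]=9≠0 swap→a[1]=9 → slow++,fast++
(s=2,f=2) a[fast]=9≠0 swap→a[2]=9 → slow++,fast++
(s=3,f=3) a[fast]=0 → fast++
(s=3,f=4) a[fast]=4≠0 swap→a[3]=4 → slow++,fast++

slow=4, fast=5, a=[4, 9, 9, 4, 0, 0, 0, 0, 3, 0, 0, 0, 0, 8]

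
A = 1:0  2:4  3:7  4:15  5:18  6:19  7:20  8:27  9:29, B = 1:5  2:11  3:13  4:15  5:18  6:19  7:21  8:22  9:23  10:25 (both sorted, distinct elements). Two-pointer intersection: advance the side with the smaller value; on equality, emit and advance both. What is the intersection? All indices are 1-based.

i=1 j=1: 0<5, i++
i=2 j=1: 4<5, i++
i=3 j=1: 7>5, j++
i=3 j=2: 7<11, i++
i=4 j=2: 15>11, j++
i=4 j=3: 15>13, j++
i=4 j=4: 15==15 emit, i++,j++
i=5 j=5: 18==18 emit, i++,j++
i=6 j=6: 19==19 emit, i++,j++
i=7 j=7: 20<21, i++
i=8 j=7: 27>21, j++
i=8 j=8: 27>22, j++
i=8 j=9: 27>23, j++
i=8 j=10: 27>25, j++

intersection = [15, 18, 19]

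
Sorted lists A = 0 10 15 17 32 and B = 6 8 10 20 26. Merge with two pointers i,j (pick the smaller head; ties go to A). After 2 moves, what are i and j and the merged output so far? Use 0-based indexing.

i=1, j=1, merged so far=[0, 6]

[i=0,j=0] A[i]=0<=B[j]=6 take 0 → i++
[i=1,j=0] A[i]=10>B[j]=6 take 6 → j++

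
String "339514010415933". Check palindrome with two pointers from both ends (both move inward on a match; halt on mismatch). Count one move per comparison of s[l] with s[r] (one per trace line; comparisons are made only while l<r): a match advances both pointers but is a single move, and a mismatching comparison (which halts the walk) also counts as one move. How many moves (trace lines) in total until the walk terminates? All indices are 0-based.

7 moves

[0,14] '3'=='3' → l++,r--
[1,13] '3'=='3' → l++,r--
[2,12] '9'=='9' → l++,r--
[3,11] '5'=='5' → l++,r--
[4,10] '1'=='1' → l++,r--
[5,9] '4'=='4' → l++,r--
[6,8] '0'=='0' → l++,r--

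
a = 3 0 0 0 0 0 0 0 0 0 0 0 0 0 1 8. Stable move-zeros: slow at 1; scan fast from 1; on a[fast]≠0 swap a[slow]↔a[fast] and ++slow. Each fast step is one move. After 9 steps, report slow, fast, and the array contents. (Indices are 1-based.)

slow=2, fast=10, a=[3, 0, 0, 0, 0, 0, 0, 0, 0, 0, 0, 0, 0, 0, 1, 8]

(s=1,f=1) a[fast]=3≠0 swap→a[1]=3 → slow++,fast++
(s=2,f=2) a[fast]=0 → fast++
(s=2,f=3) a[fast]=0 → fast++
(s=2,f=4) a[fast]=0 → fast++
(s=2,f=5) a[fast]=0 → fast++
(s=2,f=6) a[fast]=0 → fast++
(s=2,f=7) a[fast]=0 → fast++
(s=2,f=8) a[fast]=0 → fast++
(s=2,f=9) a[fast]=0 → fast++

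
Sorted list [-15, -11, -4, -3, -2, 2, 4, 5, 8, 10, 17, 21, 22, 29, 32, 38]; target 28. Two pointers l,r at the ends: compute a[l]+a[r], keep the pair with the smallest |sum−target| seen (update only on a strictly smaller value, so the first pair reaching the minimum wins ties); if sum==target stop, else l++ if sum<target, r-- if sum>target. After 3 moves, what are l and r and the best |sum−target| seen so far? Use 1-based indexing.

[1,16] -15+38=23 d=5 * → l++
[2,16] -11+38=27 d=1 * → l++
[3,16] -4+38=34 d=6 → r--

l=3, r=15, best |Δ|=1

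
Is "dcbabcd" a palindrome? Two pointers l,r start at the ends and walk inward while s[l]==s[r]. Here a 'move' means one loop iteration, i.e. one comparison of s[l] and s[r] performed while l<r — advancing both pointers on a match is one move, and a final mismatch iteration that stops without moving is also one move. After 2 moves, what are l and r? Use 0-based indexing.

[0,6] 'd'=='d' → l++,r--
[1,5] 'c'=='c' → l++,r--

l=2, r=4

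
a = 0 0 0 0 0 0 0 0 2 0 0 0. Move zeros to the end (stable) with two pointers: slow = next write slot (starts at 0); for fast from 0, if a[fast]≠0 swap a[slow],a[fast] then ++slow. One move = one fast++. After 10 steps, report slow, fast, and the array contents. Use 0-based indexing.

slow=0 fast=0: a[fast]=0, fast++
slow=0 fast=1: a[fast]=0, fast++
slow=0 fast=2: a[fast]=0, fast++
slow=0 fast=3: a[fast]=0, fast++
slow=0 fast=4: a[fast]=0, fast++
slow=0 fast=5: a[fast]=0, fast++
slow=0 fast=6: a[fast]=0, fast++
slow=0 fast=7: a[fast]=0, fast++
slow=0 fast=8: a[fast]=2≠0 swap→a[0]=2, slow++,fast++
slow=1 fast=9: a[fast]=0, fast++

slow=1, fast=10, a=[2, 0, 0, 0, 0, 0, 0, 0, 0, 0, 0, 0]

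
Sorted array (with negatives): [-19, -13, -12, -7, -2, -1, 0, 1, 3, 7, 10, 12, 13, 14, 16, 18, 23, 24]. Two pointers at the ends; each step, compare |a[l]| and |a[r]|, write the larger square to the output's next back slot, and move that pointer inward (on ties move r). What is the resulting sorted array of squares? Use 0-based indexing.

[0, 1, 1, 4, 9, 49, 49, 100, 144, 144, 169, 169, 196, 256, 324, 361, 529, 576]

l=0 r=17: |-19|<=|24| out[17]=576, r--
l=0 r=16: |-19|<=|23| out[16]=529, r--
l=0 r=15: |-19|>|18| out[15]=361, l++
l=1 r=15: |-13|<=|18| out[14]=324, r--
l=1 r=14: |-13|<=|16| out[13]=256, r--
l=1 r=13: |-13|<=|14| out[12]=196, r--
l=1 r=12: |-13|<=|13| out[11]=169, r--
l=1 r=11: |-13|>|12| out[10]=169, l++
l=2 r=11: |-12|<=|12| out[9]=144, r--
l=2 r=10: |-12|>|10| out[8]=144, l++
l=3 r=10: |-7|<=|10| out[7]=100, r--
l=3 r=9: |-7|<=|7| out[6]=49, r--
l=3 r=8: |-7|>|3| out[5]=49, l++
l=4 r=8: |-2|<=|3| out[4]=9, r--
l=4 r=7: |-2|>|1| out[3]=4, l++
l=5 r=7: |-1|<=|1| out[2]=1, r--
l=5 r=6: |-1|>|0| out[1]=1, l++
l=6 r=6: |0|<=|0| out[0]=0, r--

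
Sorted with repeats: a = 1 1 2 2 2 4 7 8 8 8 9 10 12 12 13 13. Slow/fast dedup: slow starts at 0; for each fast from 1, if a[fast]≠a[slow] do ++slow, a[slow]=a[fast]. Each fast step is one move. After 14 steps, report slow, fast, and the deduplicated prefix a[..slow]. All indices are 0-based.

slow=8, fast=15, prefix=[1, 2, 4, 7, 8, 9, 10, 12, 13]

slow=0 fast=1: a[fast]=1=a[slow] dup, fast++
slow=0 fast=2: a[fast]=2≠a[slow]=1 write a[1]=2, slow++,fast++
slow=1 fast=3: a[fast]=2=a[slow] dup, fast++
slow=1 fast=4: a[fast]=2=a[slow] dup, fast++
slow=1 fast=5: a[fast]=4≠a[slow]=2 write a[2]=4, slow++,fast++
slow=2 fast=6: a[fast]=7≠a[slow]=4 write a[3]=7, slow++,fast++
slow=3 fast=7: a[fast]=8≠a[slow]=7 write a[4]=8, slow++,fast++
slow=4 fast=8: a[fast]=8=a[slow] dup, fast++
slow=4 fast=9: a[fast]=8=a[slow] dup, fast++
slow=4 fast=10: a[fast]=9≠a[slow]=8 write a[5]=9, slow++,fast++
slow=5 fast=11: a[fast]=10≠a[slow]=9 write a[6]=10, slow++,fast++
slow=6 fast=12: a[fast]=12≠a[slow]=10 write a[7]=12, slow++,fast++
slow=7 fast=13: a[fast]=12=a[slow] dup, fast++
slow=7 fast=14: a[fast]=13≠a[slow]=12 write a[8]=13, slow++,fast++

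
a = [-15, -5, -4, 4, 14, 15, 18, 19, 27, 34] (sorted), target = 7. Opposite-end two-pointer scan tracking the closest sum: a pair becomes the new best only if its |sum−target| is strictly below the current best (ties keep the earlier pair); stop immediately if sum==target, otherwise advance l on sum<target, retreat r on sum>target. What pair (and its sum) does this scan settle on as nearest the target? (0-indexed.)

l=0 r=9: -15+34=19 d=12 *, r--
l=0 r=8: -15+27=12 d=5 *, r--
l=0 r=7: -15+19=4 d=3 *, l++
l=1 r=7: -5+19=14 d=7, r--
l=1 r=6: -5+18=13 d=6, r--
l=1 r=5: -5+15=10 d=3, r--
l=1 r=4: -5+14=9 d=2 *, r--
l=1 r=3: -5+4=-1 d=8, l++
l=2 r=3: -4+4=0 d=7, l++

pair (-5, 14) with sum 9 (|Δ|=2)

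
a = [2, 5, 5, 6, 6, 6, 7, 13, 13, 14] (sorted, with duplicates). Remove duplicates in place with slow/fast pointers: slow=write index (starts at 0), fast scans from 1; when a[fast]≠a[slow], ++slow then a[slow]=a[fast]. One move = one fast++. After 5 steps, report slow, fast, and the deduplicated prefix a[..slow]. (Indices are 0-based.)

slow=0 fast=1: a[fast]=5≠a[slow]=2 write a[1]=5, slow++,fast++
slow=1 fast=2: a[fast]=5=a[slow] dup, fast++
slow=1 fast=3: a[fast]=6≠a[slow]=5 write a[2]=6, slow++,fast++
slow=2 fast=4: a[fast]=6=a[slow] dup, fast++
slow=2 fast=5: a[fast]=6=a[slow] dup, fast++

slow=2, fast=6, prefix=[2, 5, 6]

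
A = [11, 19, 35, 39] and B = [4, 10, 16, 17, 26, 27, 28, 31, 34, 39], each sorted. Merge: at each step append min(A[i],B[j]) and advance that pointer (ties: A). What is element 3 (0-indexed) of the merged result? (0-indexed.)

merged[3] = 16

[i=0,j=0] A[i]=11>B[j]=4 take 4 → j++
[i=0,j=1] A[i]=11>B[j]=10 take 10 → j++
[i=0,j=2] A[i]=11<=B[j]=16 take 11 → i++
[i=1,j=2] A[i]=19>B[j]=16 take 16 → j++
[i=1,j=3] A[i]=19>B[j]=17 take 17 → j++
[i=1,j=4] A[i]=19<=B[j]=26 take 19 → i++
[i=2,j=4] A[i]=35>B[j]=26 take 26 → j++
[i=2,j=5] A[i]=35>B[j]=27 take 27 → j++
[i=2,j=6] A[i]=35>B[j]=28 take 28 → j++
[i=2,j=7] A[i]=35>B[j]=31 take 31 → j++
[i=2,j=8] A[i]=35>B[j]=34 take 34 → j++
[i=2,j=9] A[i]=35<=B[j]=39 take 35 → i++
[i=3,j=9] A[i]=39<=B[j]=39 take 39 → i++
[i=4,j=9] A done, take B[j]=39 → j++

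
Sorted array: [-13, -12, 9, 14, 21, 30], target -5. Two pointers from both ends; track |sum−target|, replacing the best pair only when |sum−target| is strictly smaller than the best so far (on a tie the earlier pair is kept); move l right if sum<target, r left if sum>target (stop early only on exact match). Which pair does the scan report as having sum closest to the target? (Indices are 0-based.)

[0,5] -13+30=17 d=22 * → r--
[0,4] -13+21=8 d=13 * → r--
[0,3] -13+14=1 d=6 * → r--
[0,2] -13+9=-4 d=1 * → r--
[0,1] -13+-12=-25 d=20 → l++

pair (-13, 9) with sum -4 (|Δ|=1)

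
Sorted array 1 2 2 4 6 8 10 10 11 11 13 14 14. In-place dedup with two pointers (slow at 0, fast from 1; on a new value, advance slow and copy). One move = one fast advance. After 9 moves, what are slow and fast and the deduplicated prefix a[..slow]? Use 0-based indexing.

slow=6, fast=10, prefix=[1, 2, 4, 6, 8, 10, 11]

(s=0,f=1) a[fast]=2≠a[slow]=1 write a[1]=2 → slow++,fast++
(s=1,f=2) a[fast]=2=a[slow] dup → fast++
(s=1,f=3) a[fast]=4≠a[slow]=2 write a[2]=4 → slow++,fast++
(s=2,f=4) a[fast]=6≠a[slow]=4 write a[3]=6 → slow++,fast++
(s=3,f=5) a[fast]=8≠a[slow]=6 write a[4]=8 → slow++,fast++
(s=4,f=6) a[fast]=10≠a[slow]=8 write a[5]=10 → slow++,fast++
(s=5,f=7) a[fast]=10=a[slow] dup → fast++
(s=5,f=8) a[fast]=11≠a[slow]=10 write a[6]=11 → slow++,fast++
(s=6,f=9) a[fast]=11=a[slow] dup → fast++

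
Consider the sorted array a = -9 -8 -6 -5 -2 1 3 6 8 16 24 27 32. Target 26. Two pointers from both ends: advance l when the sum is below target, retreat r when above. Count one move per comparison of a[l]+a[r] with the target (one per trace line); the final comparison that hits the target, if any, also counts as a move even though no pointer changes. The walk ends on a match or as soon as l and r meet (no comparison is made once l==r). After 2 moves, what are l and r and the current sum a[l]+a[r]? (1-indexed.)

l=1 r=13: -9+32=23 <26, l++
l=2 r=13: -8+32=24 <26, l++

l=3, r=13, sum=26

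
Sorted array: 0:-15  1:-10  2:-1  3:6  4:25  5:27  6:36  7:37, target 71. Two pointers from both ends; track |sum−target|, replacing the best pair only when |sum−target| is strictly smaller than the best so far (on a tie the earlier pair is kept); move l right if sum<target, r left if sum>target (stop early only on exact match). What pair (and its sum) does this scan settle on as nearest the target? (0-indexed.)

[0,7] -15+37=22 d=49 * → l++
[1,7] -10+37=27 d=44 * → l++
[2,7] -1+37=36 d=35 * → l++
[3,7] 6+37=43 d=28 * → l++
[4,7] 25+37=62 d=9 * → l++
[5,7] 27+37=64 d=7 * → l++
[6,7] 36+37=73 d=2 * → r--

pair (36, 37) with sum 73 (|Δ|=2)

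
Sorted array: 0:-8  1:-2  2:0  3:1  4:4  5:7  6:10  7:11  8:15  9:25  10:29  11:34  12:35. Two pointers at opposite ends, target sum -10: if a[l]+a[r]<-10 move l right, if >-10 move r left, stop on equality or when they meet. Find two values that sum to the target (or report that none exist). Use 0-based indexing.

[0,12] -8+35=27 >-10 → r--
[0,11] -8+34=26 >-10 → r--
[0,10] -8+29=21 >-10 → r--
[0,9] -8+25=17 >-10 → r--
[0,8] -8+15=7 >-10 → r--
[0,7] -8+11=3 >-10 → r--
[0,6] -8+10=2 >-10 → r--
[0,5] -8+7=-1 >-10 → r--
[0,4] -8+4=-4 >-10 → r--
[0,3] -8+1=-7 >-10 → r--
[0,2] -8+0=-8 >-10 → r--
[0,1] -8+-2=-10 → found

(-8, -2)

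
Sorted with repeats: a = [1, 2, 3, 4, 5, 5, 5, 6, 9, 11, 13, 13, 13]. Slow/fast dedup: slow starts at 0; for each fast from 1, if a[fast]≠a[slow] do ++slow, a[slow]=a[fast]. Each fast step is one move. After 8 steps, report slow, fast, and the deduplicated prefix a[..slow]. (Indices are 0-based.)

slow=6, fast=9, prefix=[1, 2, 3, 4, 5, 6, 9]

(s=0,f=1) a[fast]=2≠a[slow]=1 write a[1]=2 → slow++,fast++
(s=1,f=2) a[fast]=3≠a[slow]=2 write a[2]=3 → slow++,fast++
(s=2,f=3) a[fast]=4≠a[slow]=3 write a[3]=4 → slow++,fast++
(s=3,f=4) a[fast]=5≠a[slow]=4 write a[4]=5 → slow++,fast++
(s=4,f=5) a[fast]=5=a[slow] dup → fast++
(s=4,f=6) a[fast]=5=a[slow] dup → fast++
(s=4,f=7) a[fast]=6≠a[slow]=5 write a[5]=6 → slow++,fast++
(s=5,f=8) a[fast]=9≠a[slow]=6 write a[6]=9 → slow++,fast++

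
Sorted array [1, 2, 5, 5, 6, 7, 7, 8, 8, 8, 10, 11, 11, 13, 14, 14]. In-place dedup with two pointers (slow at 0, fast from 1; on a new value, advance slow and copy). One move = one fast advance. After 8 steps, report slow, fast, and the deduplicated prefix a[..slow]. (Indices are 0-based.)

slow=0 fast=1: a[fast]=2≠a[slow]=1 write a[1]=2, slow++,fast++
slow=1 fast=2: a[fast]=5≠a[slow]=2 write a[2]=5, slow++,fast++
slow=2 fast=3: a[fast]=5=a[slow] dup, fast++
slow=2 fast=4: a[fast]=6≠a[slow]=5 write a[3]=6, slow++,fast++
slow=3 fast=5: a[fast]=7≠a[slow]=6 write a[4]=7, slow++,fast++
slow=4 fast=6: a[fast]=7=a[slow] dup, fast++
slow=4 fast=7: a[fast]=8≠a[slow]=7 write a[5]=8, slow++,fast++
slow=5 fast=8: a[fast]=8=a[slow] dup, fast++

slow=5, fast=9, prefix=[1, 2, 5, 6, 7, 8]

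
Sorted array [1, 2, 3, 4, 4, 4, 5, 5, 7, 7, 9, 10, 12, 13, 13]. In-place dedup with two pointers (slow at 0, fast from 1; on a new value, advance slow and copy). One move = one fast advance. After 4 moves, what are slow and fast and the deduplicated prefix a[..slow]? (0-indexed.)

slow=3, fast=5, prefix=[1, 2, 3, 4]

slow=0 fast=1: a[fast]=2≠a[slow]=1 write a[1]=2, slow++,fast++
slow=1 fast=2: a[fast]=3≠a[slow]=2 write a[2]=3, slow++,fast++
slow=2 fast=3: a[fast]=4≠a[slow]=3 write a[3]=4, slow++,fast++
slow=3 fast=4: a[fast]=4=a[slow] dup, fast++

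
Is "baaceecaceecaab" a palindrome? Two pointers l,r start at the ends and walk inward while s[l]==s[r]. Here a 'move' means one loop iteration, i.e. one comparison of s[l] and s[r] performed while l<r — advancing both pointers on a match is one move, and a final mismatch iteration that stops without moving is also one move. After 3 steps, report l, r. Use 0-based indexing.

l=3, r=11

[0,14] 'b'=='b' → l++,r--
[1,13] 'a'=='a' → l++,r--
[2,12] 'a'=='a' → l++,r--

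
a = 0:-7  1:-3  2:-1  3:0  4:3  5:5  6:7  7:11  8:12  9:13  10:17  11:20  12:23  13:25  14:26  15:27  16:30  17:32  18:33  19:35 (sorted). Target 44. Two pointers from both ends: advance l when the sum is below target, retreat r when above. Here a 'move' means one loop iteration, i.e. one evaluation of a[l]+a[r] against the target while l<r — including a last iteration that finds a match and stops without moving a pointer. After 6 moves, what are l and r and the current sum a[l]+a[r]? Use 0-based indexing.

[0,19] -7+35=28 <44 → l++
[1,19] -3+35=32 <44 → l++
[2,19] -1+35=34 <44 → l++
[3,19] 0+35=35 <44 → l++
[4,19] 3+35=38 <44 → l++
[5,19] 5+35=40 <44 → l++

l=6, r=19, sum=42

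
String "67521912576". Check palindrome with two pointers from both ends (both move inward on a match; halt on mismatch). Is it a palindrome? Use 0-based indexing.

palindrome

[0,10] '6'=='6' → l++,r--
[1,9] '7'=='7' → l++,r--
[2,8] '5'=='5' → l++,r--
[3,7] '2'=='2' → l++,r--
[4,6] '1'=='1' → l++,r--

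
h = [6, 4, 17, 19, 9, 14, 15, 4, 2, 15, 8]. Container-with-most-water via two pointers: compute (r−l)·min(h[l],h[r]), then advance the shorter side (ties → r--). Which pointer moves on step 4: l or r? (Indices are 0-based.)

l=0 r=10: min(6,8)*10=60 best=60 *, l++
l=1 r=10: min(4,8)*9=36 best=60, l++
l=2 r=10: min(17,8)*8=64 best=64 *, r--
l=2 r=9: min(17,15)*7=105 best=105 *, r--

r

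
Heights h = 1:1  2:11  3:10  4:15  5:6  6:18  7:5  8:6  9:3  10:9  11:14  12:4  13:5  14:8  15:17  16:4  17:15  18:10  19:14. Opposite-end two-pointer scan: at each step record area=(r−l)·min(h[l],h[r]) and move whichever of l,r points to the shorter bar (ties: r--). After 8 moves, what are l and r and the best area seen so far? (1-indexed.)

l=5, r=15, best area=210

[1,19] min(1,14)*18=18 best=18 * → l++
[2,19] min(11,14)*17=187 best=187 * → l++
[3,19] min(10,14)*16=160 best=187 → l++
[4,19] min(15,14)*15=210 best=210 * → r--
[4,18] min(15,10)*14=140 best=210 → r--
[4,17] min(15,15)*13=195 best=210 → r--
[4,16] min(15,4)*12=48 best=210 → r--
[4,15] min(15,17)*11=165 best=210 → l++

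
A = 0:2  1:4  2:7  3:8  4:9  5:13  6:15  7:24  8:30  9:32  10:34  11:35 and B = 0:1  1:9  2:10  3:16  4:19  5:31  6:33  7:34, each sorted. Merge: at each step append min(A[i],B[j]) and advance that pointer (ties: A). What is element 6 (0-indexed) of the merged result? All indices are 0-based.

merged[6] = 9

i=0 j=0: A[i]=2>B[j]=1 take 1, j++
i=0 j=1: A[i]=2<=B[j]=9 take 2, i++
i=1 j=1: A[i]=4<=B[j]=9 take 4, i++
i=2 j=1: A[i]=7<=B[j]=9 take 7, i++
i=3 j=1: A[i]=8<=B[j]=9 take 8, i++
i=4 j=1: A[i]=9<=B[j]=9 take 9, i++
i=5 j=1: A[i]=13>B[j]=9 take 9, j++
i=5 j=2: A[i]=13>B[j]=10 take 10, j++
i=5 j=3: A[i]=13<=B[j]=16 take 13, i++
i=6 j=3: A[i]=15<=B[j]=16 take 15, i++
i=7 j=3: A[i]=24>B[j]=16 take 16, j++
i=7 j=4: A[i]=24>B[j]=19 take 19, j++
i=7 j=5: A[i]=24<=B[j]=31 take 24, i++
i=8 j=5: A[i]=30<=B[j]=31 take 30, i++
i=9 j=5: A[i]=32>B[j]=31 take 31, j++
i=9 j=6: A[i]=32<=B[j]=33 take 32, i++
i=10 j=6: A[i]=34>B[j]=33 take 33, j++
i=10 j=7: A[i]=34<=B[j]=34 take 34, i++
i=11 j=7: A[i]=35>B[j]=34 take 34, j++
i=11 j=8: B done, take A[i]=35, i++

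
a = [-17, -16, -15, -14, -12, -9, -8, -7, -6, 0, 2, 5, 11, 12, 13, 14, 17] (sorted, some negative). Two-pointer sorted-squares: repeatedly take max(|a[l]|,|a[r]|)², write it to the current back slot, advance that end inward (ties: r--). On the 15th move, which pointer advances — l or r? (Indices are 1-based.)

[1,17] |-17|<=|17| out[17]=289 → r--
[1,16] |-17|>|14| out[16]=289 → l++
[2,16] |-16|>|14| out[15]=256 → l++
[3,16] |-15|>|14| out[14]=225 → l++
[4,16] |-14|<=|14| out[13]=196 → r--
[4,15] |-14|>|13| out[12]=196 → l++
[5,15] |-12|<=|13| out[11]=169 → r--
[5,14] |-12|<=|12| out[10]=144 → r--
[5,13] |-12|>|11| out[9]=144 → l++
[6,13] |-9|<=|11| out[8]=121 → r--
[6,12] |-9|>|5| out[7]=81 → l++
[7,12] |-8|>|5| out[6]=64 → l++
[8,12] |-7|>|5| out[5]=49 → l++
[9,12] |-6|>|5| out[4]=36 → l++
[10,12] |0|<=|5| out[3]=25 → r--

r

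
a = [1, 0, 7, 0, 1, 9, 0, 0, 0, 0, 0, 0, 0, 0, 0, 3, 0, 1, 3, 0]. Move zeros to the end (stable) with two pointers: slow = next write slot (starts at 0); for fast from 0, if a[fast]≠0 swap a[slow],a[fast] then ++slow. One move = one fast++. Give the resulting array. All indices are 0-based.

[1, 7, 1, 9, 3, 1, 3, 0, 0, 0, 0, 0, 0, 0, 0, 0, 0, 0, 0, 0]

slow=0 fast=0: a[fast]=1≠0 swap→a[0]=1, slow++,fast++
slow=1 fast=1: a[fast]=0, fast++
slow=1 fast=2: a[fast]=7≠0 swap→a[1]=7, slow++,fast++
slow=2 fast=3: a[fast]=0, fast++
slow=2 fast=4: a[fast]=1≠0 swap→a[2]=1, slow++,fast++
slow=3 fast=5: a[fast]=9≠0 swap→a[3]=9, slow++,fast++
slow=4 fast=6: a[fast]=0, fast++
slow=4 fast=7: a[fast]=0, fast++
slow=4 fast=8: a[fast]=0, fast++
slow=4 fast=9: a[fast]=0, fast++
slow=4 fast=10: a[fast]=0, fast++
slow=4 fast=11: a[fast]=0, fast++
slow=4 fast=12: a[fast]=0, fast++
slow=4 fast=13: a[fast]=0, fast++
slow=4 fast=14: a[fast]=0, fast++
slow=4 fast=15: a[fast]=3≠0 swap→a[4]=3, slow++,fast++
slow=5 fast=16: a[fast]=0, fast++
slow=5 fast=17: a[fast]=1≠0 swap→a[5]=1, slow++,fast++
slow=6 fast=18: a[fast]=3≠0 swap→a[6]=3, slow++,fast++
slow=7 fast=19: a[fast]=0, fast++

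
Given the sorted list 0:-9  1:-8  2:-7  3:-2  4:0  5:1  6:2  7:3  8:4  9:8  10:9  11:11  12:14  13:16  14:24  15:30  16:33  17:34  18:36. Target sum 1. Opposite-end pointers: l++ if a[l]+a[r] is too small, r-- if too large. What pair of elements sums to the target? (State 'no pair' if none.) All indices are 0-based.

[0,18] -9+36=27 >1 → r--
[0,17] -9+34=25 >1 → r--
[0,16] -9+33=24 >1 → r--
[0,15] -9+30=21 >1 → r--
[0,14] -9+24=15 >1 → r--
[0,13] -9+16=7 >1 → r--
[0,12] -9+14=5 >1 → r--
[0,11] -9+11=2 >1 → r--
[0,10] -9+9=0 <1 → l++
[1,10] -8+9=1 → found

(-8, 9)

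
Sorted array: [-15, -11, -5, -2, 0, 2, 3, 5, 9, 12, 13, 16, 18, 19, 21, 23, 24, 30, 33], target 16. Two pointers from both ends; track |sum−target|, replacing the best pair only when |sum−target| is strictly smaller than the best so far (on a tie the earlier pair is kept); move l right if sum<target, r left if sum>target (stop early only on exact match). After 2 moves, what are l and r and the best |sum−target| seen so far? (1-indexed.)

l=2, r=18, best |Δ|=1

[1,19] -15+33=18 d=2 * → r--
[1,18] -15+30=15 d=1 * → l++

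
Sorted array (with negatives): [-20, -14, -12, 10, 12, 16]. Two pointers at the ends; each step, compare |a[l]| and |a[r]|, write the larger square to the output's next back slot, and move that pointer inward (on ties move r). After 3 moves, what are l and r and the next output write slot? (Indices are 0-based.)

l=2, r=4, next write slot=2

l=0 r=5: |-20|>|16| out[5]=400, l++
l=1 r=5: |-14|<=|16| out[4]=256, r--
l=1 r=4: |-14|>|12| out[3]=196, l++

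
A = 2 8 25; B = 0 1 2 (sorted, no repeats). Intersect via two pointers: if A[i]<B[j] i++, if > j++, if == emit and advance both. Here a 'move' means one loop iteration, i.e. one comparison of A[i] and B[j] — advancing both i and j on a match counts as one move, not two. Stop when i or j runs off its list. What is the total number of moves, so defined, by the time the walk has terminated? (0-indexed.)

3 moves

[i=0,j=0] 2>0 → j++
[i=0,j=1] 2>1 → j++
[i=0,j=2] 2==2 emit → i++,j++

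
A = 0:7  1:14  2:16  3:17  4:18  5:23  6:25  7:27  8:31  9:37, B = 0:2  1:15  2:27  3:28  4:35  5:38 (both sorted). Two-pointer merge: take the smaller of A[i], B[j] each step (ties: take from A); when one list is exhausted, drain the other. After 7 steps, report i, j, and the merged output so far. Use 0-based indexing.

i=5, j=2, merged so far=[2, 7, 14, 15, 16, 17, 18]

[i=0,j=0] A[i]=7>B[j]=2 take 2 → j++
[i=0,j=1] A[i]=7<=B[j]=15 take 7 → i++
[i=1,j=1] A[i]=14<=B[j]=15 take 14 → i++
[i=2,j=1] A[i]=16>B[j]=15 take 15 → j++
[i=2,j=2] A[i]=16<=B[j]=27 take 16 → i++
[i=3,j=2] A[i]=17<=B[j]=27 take 17 → i++
[i=4,j=2] A[i]=18<=B[j]=27 take 18 → i++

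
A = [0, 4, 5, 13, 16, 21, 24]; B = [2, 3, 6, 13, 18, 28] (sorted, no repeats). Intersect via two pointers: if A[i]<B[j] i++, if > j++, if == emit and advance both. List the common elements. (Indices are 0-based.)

i=0 j=0: 0<2, i++
i=1 j=0: 4>2, j++
i=1 j=1: 4>3, j++
i=1 j=2: 4<6, i++
i=2 j=2: 5<6, i++
i=3 j=2: 13>6, j++
i=3 j=3: 13==13 emit, i++,j++
i=4 j=4: 16<18, i++
i=5 j=4: 21>18, j++
i=5 j=5: 21<28, i++
i=6 j=5: 24<28, i++

intersection = [13]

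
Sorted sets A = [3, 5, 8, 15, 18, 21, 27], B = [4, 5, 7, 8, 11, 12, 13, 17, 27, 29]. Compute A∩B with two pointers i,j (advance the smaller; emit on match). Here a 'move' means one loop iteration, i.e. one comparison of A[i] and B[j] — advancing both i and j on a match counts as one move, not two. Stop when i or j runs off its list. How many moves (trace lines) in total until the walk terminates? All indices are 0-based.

13 moves

i=0 j=0: 3<4, i++
i=1 j=0: 5>4, j++
i=1 j=1: 5==5 emit, i++,j++
i=2 j=2: 8>7, j++
i=2 j=3: 8==8 emit, i++,j++
i=3 j=4: 15>11, j++
i=3 j=5: 15>12, j++
i=3 j=6: 15>13, j++
i=3 j=7: 15<17, i++
i=4 j=7: 18>17, j++
i=4 j=8: 18<27, i++
i=5 j=8: 21<27, i++
i=6 j=8: 27==27 emit, i++,j++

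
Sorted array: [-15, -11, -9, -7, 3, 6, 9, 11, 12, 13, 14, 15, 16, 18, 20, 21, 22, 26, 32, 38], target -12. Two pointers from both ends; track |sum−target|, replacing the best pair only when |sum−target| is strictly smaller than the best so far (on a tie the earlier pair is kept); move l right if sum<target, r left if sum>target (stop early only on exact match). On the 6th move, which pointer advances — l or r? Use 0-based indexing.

[0,19] -15+38=23 d=35 * → r--
[0,18] -15+32=17 d=29 * → r--
[0,17] -15+26=11 d=23 * → r--
[0,16] -15+22=7 d=19 * → r--
[0,15] -15+21=6 d=18 * → r--
[0,14] -15+20=5 d=17 * → r--

r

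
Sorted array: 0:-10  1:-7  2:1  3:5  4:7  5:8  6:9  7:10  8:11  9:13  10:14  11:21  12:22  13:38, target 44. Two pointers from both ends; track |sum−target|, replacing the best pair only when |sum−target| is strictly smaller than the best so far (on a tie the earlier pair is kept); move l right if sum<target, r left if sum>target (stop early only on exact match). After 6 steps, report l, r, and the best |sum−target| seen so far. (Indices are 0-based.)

l=5, r=12, best |Δ|=1

l=0 r=13: -10+38=28 d=16 *, l++
l=1 r=13: -7+38=31 d=13 *, l++
l=2 r=13: 1+38=39 d=5 *, l++
l=3 r=13: 5+38=43 d=1 *, l++
l=4 r=13: 7+38=45 d=1, r--
l=4 r=12: 7+22=29 d=15, l++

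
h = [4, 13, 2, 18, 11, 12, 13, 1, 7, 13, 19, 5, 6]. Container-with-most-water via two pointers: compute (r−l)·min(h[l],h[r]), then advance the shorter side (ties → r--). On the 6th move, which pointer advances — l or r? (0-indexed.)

[0,12] min(4,6)*12=48 best=48 * → l++
[1,12] min(13,6)*11=66 best=66 * → r--
[1,11] min(13,5)*10=50 best=66 → r--
[1,10] min(13,19)*9=117 best=117 * → l++
[2,10] min(2,19)*8=16 best=117 → l++
[3,10] min(18,19)*7=126 best=126 * → l++

l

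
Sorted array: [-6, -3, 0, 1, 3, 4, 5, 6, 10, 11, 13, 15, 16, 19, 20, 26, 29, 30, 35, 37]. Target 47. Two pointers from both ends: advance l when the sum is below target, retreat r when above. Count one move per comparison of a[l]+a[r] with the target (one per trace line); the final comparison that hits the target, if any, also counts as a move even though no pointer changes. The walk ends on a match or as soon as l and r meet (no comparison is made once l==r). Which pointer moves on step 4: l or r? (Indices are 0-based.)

l

[0,19] -6+37=31 <47 → l++
[1,19] -3+37=34 <47 → l++
[2,19] 0+37=37 <47 → l++
[3,19] 1+37=38 <47 → l++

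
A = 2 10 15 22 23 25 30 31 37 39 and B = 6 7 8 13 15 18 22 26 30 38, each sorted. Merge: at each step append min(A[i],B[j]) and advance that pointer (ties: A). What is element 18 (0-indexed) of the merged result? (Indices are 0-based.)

[i=0,j=0] A[i]=2<=B[j]=6 take 2 → i++
[i=1,j=0] A[i]=10>B[j]=6 take 6 → j++
[i=1,j=1] A[i]=10>B[j]=7 take 7 → j++
[i=1,j=2] A[i]=10>B[j]=8 take 8 → j++
[i=1,j=3] A[i]=10<=B[j]=13 take 10 → i++
[i=2,j=3] A[i]=15>B[j]=13 take 13 → j++
[i=2,j=4] A[i]=15<=B[j]=15 take 15 → i++
[i=3,j=4] A[i]=22>B[j]=15 take 15 → j++
[i=3,j=5] A[i]=22>B[j]=18 take 18 → j++
[i=3,j=6] A[i]=22<=B[j]=22 take 22 → i++
[i=4,j=6] A[i]=23>B[j]=22 take 22 → j++
[i=4,j=7] A[i]=23<=B[j]=26 take 23 → i++
[i=5,j=7] A[i]=25<=B[j]=26 take 25 → i++
[i=6,j=7] A[i]=30>B[j]=26 take 26 → j++
[i=6,j=8] A[i]=30<=B[j]=30 take 30 → i++
[i=7,j=8] A[i]=31>B[j]=30 take 30 → j++
[i=7,j=9] A[i]=31<=B[j]=38 take 31 → i++
[i=8,j=9] A[i]=37<=B[j]=38 take 37 → i++
[i=9,j=9] A[i]=39>B[j]=38 take 38 → j++
[i=9,j=10] B done, take A[i]=39 → i++

merged[18] = 38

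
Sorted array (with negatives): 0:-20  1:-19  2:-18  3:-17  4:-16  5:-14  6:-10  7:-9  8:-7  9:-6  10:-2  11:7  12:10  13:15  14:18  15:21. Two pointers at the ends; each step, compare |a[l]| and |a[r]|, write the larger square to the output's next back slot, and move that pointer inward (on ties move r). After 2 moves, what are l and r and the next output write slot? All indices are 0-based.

l=0 r=15: |-20|<=|21| out[15]=441, r--
l=0 r=14: |-20|>|18| out[14]=400, l++

l=1, r=14, next write slot=13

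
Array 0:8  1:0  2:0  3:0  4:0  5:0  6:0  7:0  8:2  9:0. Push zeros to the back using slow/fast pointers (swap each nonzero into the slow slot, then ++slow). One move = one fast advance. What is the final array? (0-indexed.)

[8, 2, 0, 0, 0, 0, 0, 0, 0, 0]

(s=0,f=0) a[fast]=8≠0 swap→a[0]=8 → slow++,fast++
(s=1,f=1) a[fast]=0 → fast++
(s=1,f=2) a[fast]=0 → fast++
(s=1,f=3) a[fast]=0 → fast++
(s=1,f=4) a[fast]=0 → fast++
(s=1,f=5) a[fast]=0 → fast++
(s=1,f=6) a[fast]=0 → fast++
(s=1,f=7) a[fast]=0 → fast++
(s=1,f=8) a[fast]=2≠0 swap→a[1]=2 → slow++,fast++
(s=2,f=9) a[fast]=0 → fast++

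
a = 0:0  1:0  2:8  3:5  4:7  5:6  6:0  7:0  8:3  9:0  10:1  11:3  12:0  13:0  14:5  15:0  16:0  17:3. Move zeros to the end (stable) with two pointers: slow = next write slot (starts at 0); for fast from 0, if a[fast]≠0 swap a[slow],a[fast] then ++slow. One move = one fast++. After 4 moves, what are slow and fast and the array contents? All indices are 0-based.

slow=2, fast=4, a=[8, 5, 0, 0, 7, 6, 0, 0, 3, 0, 1, 3, 0, 0, 5, 0, 0, 3]

(s=0,f=0) a[fast]=0 → fast++
(s=0,f=1) a[fast]=0 → fast++
(s=0,f=2) a[fast]=8≠0 swap→a[0]=8 → slow++,fast++
(s=1,f=3) a[fast]=5≠0 swap→a[1]=5 → slow++,fast++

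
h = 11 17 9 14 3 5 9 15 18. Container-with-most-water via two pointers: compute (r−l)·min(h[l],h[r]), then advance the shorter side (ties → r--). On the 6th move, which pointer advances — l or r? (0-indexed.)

l=0 r=8: min(11,18)*8=88 best=88 *, l++
l=1 r=8: min(17,18)*7=119 best=119 *, l++
l=2 r=8: min(9,18)*6=54 best=119, l++
l=3 r=8: min(14,18)*5=70 best=119, l++
l=4 r=8: min(3,18)*4=12 best=119, l++
l=5 r=8: min(5,18)*3=15 best=119, l++

l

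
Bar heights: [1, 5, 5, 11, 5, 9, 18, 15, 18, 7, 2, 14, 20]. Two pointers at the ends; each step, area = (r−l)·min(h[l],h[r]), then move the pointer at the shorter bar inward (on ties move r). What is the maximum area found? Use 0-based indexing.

[0,12] min(1,20)*12=12 best=12 * → l++
[1,12] min(5,20)*11=55 best=55 * → l++
[2,12] min(5,20)*10=50 best=55 → l++
[3,12] min(11,20)*9=99 best=99 * → l++
[4,12] min(5,20)*8=40 best=99 → l++
[5,12] min(9,20)*7=63 best=99 → l++
[6,12] min(18,20)*6=108 best=108 * → l++
[7,12] min(15,20)*5=75 best=108 → l++
[8,12] min(18,20)*4=72 best=108 → l++
[9,12] min(7,20)*3=21 best=108 → l++
[10,12] min(2,20)*2=4 best=108 → l++
[11,12] min(14,20)*1=14 best=108 → l++

max area = 108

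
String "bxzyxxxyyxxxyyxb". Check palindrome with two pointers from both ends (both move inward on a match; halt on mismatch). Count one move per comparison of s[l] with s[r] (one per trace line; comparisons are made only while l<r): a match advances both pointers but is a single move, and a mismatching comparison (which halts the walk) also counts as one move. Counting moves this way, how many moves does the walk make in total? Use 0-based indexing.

3 moves

[0,15] 'b'=='b' → l++,r--
[1,14] 'x'=='x' → l++,r--
[2,13] 'z'!='y' → stop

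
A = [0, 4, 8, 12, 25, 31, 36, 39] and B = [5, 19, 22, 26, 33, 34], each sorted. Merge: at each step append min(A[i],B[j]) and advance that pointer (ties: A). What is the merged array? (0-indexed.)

[i=0,j=0] A[i]=0<=B[j]=5 take 0 → i++
[i=1,j=0] A[i]=4<=B[j]=5 take 4 → i++
[i=2,j=0] A[i]=8>B[j]=5 take 5 → j++
[i=2,j=1] A[i]=8<=B[j]=19 take 8 → i++
[i=3,j=1] A[i]=12<=B[j]=19 take 12 → i++
[i=4,j=1] A[i]=25>B[j]=19 take 19 → j++
[i=4,j=2] A[i]=25>B[j]=22 take 22 → j++
[i=4,j=3] A[i]=25<=B[j]=26 take 25 → i++
[i=5,j=3] A[i]=31>B[j]=26 take 26 → j++
[i=5,j=4] A[i]=31<=B[j]=33 take 31 → i++
[i=6,j=4] A[i]=36>B[j]=33 take 33 → j++
[i=6,j=5] A[i]=36>B[j]=34 take 34 → j++
[i=6,j=6] B done, take A[i]=36 → i++
[i=7,j=6] B done, take A[i]=39 → i++

[0, 4, 5, 8, 12, 19, 22, 25, 26, 31, 33, 34, 36, 39]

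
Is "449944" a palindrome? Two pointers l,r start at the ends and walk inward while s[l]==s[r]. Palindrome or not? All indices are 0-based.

[0,5] '4'=='4' → l++,r--
[1,4] '4'=='4' → l++,r--
[2,3] '9'=='9' → l++,r--

palindrome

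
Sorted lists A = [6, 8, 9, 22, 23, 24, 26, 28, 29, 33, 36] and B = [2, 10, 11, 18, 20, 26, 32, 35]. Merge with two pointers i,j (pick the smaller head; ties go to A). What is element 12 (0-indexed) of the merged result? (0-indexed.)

[i=0,j=0] A[i]=6>B[j]=2 take 2 → j++
[i=0,j=1] A[i]=6<=B[j]=10 take 6 → i++
[i=1,j=1] A[i]=8<=B[j]=10 take 8 → i++
[i=2,j=1] A[i]=9<=B[j]=10 take 9 → i++
[i=3,j=1] A[i]=22>B[j]=10 take 10 → j++
[i=3,j=2] A[i]=22>B[j]=11 take 11 → j++
[i=3,j=3] A[i]=22>B[j]=18 take 18 → j++
[i=3,j=4] A[i]=22>B[j]=20 take 20 → j++
[i=3,j=5] A[i]=22<=B[j]=26 take 22 → i++
[i=4,j=5] A[i]=23<=B[j]=26 take 23 → i++
[i=5,j=5] A[i]=24<=B[j]=26 take 24 → i++
[i=6,j=5] A[i]=26<=B[j]=26 take 26 → i++
[i=7,j=5] A[i]=28>B[j]=26 take 26 → j++
[i=7,j=6] A[i]=28<=B[j]=32 take 28 → i++
[i=8,j=6] A[i]=29<=B[j]=32 take 29 → i++
[i=9,j=6] A[i]=33>B[j]=32 take 32 → j++
[i=9,j=7] A[i]=33<=B[j]=35 take 33 → i++
[i=10,j=7] A[i]=36>B[j]=35 take 35 → j++
[i=10,j=8] B done, take A[i]=36 → i++

merged[12] = 26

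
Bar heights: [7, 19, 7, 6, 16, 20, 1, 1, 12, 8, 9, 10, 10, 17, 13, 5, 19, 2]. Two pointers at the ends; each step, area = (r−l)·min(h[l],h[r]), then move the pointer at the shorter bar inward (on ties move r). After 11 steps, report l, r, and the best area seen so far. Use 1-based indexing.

l=1 r=18: min(7,2)*17=34 best=34 *, r--
l=1 r=17: min(7,19)*16=112 best=112 *, l++
l=2 r=17: min(19,19)*15=285 best=285 *, r--
l=2 r=16: min(19,5)*14=70 best=285, r--
l=2 r=15: min(19,13)*13=169 best=285, r--
l=2 r=14: min(19,17)*12=204 best=285, r--
l=2 r=13: min(19,10)*11=110 best=285, r--
l=2 r=12: min(19,10)*10=100 best=285, r--
l=2 r=11: min(19,9)*9=81 best=285, r--
l=2 r=10: min(19,8)*8=64 best=285, r--
l=2 r=9: min(19,12)*7=84 best=285, r--

l=2, r=8, best area=285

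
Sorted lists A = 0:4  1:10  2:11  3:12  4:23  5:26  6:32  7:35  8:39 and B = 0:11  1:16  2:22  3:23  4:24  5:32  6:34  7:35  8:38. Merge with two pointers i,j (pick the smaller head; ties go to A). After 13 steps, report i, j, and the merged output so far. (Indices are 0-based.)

[i=0,j=0] A[i]=4<=B[j]=11 take 4 → i++
[i=1,j=0] A[i]=10<=B[j]=11 take 10 → i++
[i=2,j=0] A[i]=11<=B[j]=11 take 11 → i++
[i=3,j=0] A[i]=12>B[j]=11 take 11 → j++
[i=3,j=1] A[i]=12<=B[j]=16 take 12 → i++
[i=4,j=1] A[i]=23>B[j]=16 take 16 → j++
[i=4,j=2] A[i]=23>B[j]=22 take 22 → j++
[i=4,j=3] A[i]=23<=B[j]=23 take 23 → i++
[i=5,j=3] A[i]=26>B[j]=23 take 23 → j++
[i=5,j=4] A[i]=26>B[j]=24 take 24 → j++
[i=5,j=5] A[i]=26<=B[j]=32 take 26 → i++
[i=6,j=5] A[i]=32<=B[j]=32 take 32 → i++
[i=7,j=5] A[i]=35>B[j]=32 take 32 → j++

i=7, j=6, merged so far=[4, 10, 11, 11, 12, 16, 22, 23, 23, 24, 26, 32, 32]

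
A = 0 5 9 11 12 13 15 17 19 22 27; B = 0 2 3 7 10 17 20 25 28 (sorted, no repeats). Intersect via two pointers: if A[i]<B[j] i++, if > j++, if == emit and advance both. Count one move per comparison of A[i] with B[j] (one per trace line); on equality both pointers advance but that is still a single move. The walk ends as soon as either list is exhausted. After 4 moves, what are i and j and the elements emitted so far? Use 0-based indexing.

i=0 j=0: 0==0 emit, i++,j++
i=1 j=1: 5>2, j++
i=1 j=2: 5>3, j++
i=1 j=3: 5<7, i++

i=2, j=3, emitted=[0]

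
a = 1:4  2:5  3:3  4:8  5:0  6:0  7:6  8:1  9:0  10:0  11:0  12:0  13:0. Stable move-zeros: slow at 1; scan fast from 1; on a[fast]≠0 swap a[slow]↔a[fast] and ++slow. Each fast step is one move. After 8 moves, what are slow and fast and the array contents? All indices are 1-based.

slow=7, fast=9, a=[4, 5, 3, 8, 6, 1, 0, 0, 0, 0, 0, 0, 0]

(s=1,f=1) a[fast]=4≠0 swap→a[1]=4 → slow++,fast++
(s=2,f=2) a[fast]=5≠0 swap→a[2]=5 → slow++,fast++
(s=3,f=3) a[fast]=3≠0 swap→a[3]=3 → slow++,fast++
(s=4,f=4) a[fast]=8≠0 swap→a[4]=8 → slow++,fast++
(s=5,f=5) a[fast]=0 → fast++
(s=5,f=6) a[fast]=0 → fast++
(s=5,f=7) a[fast]=6≠0 swap→a[5]=6 → slow++,fast++
(s=6,f=8) a[fast]=1≠0 swap→a[6]=1 → slow++,fast++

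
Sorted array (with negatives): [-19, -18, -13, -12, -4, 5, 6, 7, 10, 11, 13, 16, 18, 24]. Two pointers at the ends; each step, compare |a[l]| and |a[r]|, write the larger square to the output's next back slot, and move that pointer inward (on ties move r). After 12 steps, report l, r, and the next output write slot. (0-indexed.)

[0,13] |-19|<=|24| out[13]=576 → r--
[0,12] |-19|>|18| out[12]=361 → l++
[1,12] |-18|<=|18| out[11]=324 → r--
[1,11] |-18|>|16| out[10]=324 → l++
[2,11] |-13|<=|16| out[9]=256 → r--
[2,10] |-13|<=|13| out[8]=169 → r--
[2,9] |-13|>|11| out[7]=169 → l++
[3,9] |-12|>|11| out[6]=144 → l++
[4,9] |-4|<=|11| out[5]=121 → r--
[4,8] |-4|<=|10| out[4]=100 → r--
[4,7] |-4|<=|7| out[3]=49 → r--
[4,6] |-4|<=|6| out[2]=36 → r--

l=4, r=5, next write slot=1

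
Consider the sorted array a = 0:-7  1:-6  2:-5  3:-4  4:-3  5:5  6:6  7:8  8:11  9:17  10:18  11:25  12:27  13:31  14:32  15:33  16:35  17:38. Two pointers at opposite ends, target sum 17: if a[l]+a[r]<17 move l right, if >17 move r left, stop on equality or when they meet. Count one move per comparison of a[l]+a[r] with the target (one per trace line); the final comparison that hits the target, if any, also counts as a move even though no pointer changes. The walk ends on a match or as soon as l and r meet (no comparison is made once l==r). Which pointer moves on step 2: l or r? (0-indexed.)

r

l=0 r=17: -7+38=31 >17, r--
l=0 r=16: -7+35=28 >17, r--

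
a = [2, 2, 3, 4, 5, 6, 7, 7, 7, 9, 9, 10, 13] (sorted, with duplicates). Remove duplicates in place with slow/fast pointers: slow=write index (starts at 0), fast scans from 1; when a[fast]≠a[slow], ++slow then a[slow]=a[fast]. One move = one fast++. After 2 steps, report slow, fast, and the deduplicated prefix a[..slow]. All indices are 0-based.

slow=1, fast=3, prefix=[2, 3]

(s=0,f=1) a[fast]=2=a[slow] dup → fast++
(s=0,f=2) a[fast]=3≠a[slow]=2 write a[1]=3 → slow++,fast++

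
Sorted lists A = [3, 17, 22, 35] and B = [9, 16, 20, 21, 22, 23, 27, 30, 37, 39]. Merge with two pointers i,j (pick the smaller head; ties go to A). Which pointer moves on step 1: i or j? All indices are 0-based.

i=0 j=0: A[i]=3<=B[j]=9 take 3, i++

i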